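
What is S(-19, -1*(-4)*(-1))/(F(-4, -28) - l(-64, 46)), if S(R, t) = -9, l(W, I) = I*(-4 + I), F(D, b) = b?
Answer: 9/1960 ≈ 0.0045918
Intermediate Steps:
S(-19, -1*(-4)*(-1))/(F(-4, -28) - l(-64, 46)) = -9/(-28 - 46*(-4 + 46)) = -9/(-28 - 46*42) = -9/(-28 - 1*1932) = -9/(-28 - 1932) = -9/(-1960) = -9*(-1/1960) = 9/1960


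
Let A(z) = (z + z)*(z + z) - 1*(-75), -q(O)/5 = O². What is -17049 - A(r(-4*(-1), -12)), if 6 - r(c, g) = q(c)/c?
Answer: -19828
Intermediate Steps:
q(O) = -5*O²
r(c, g) = 6 + 5*c (r(c, g) = 6 - (-5*c²)/c = 6 - (-5)*c = 6 + 5*c)
A(z) = 75 + 4*z² (A(z) = (2*z)*(2*z) + 75 = 4*z² + 75 = 75 + 4*z²)
-17049 - A(r(-4*(-1), -12)) = -17049 - (75 + 4*(6 + 5*(-4*(-1)))²) = -17049 - (75 + 4*(6 + 5*4)²) = -17049 - (75 + 4*(6 + 20)²) = -17049 - (75 + 4*26²) = -17049 - (75 + 4*676) = -17049 - (75 + 2704) = -17049 - 1*2779 = -17049 - 2779 = -19828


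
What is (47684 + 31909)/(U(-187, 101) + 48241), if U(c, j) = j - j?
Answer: 79593/48241 ≈ 1.6499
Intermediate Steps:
U(c, j) = 0
(47684 + 31909)/(U(-187, 101) + 48241) = (47684 + 31909)/(0 + 48241) = 79593/48241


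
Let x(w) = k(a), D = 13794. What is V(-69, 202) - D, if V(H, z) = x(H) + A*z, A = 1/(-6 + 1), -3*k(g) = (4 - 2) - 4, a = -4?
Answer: -207506/15 ≈ -13834.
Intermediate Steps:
k(g) = ⅔ (k(g) = -((4 - 2) - 4)/3 = -(2 - 4)/3 = -⅓*(-2) = ⅔)
x(w) = ⅔
A = -⅕ (A = 1/(-5) = -⅕ ≈ -0.20000)
V(H, z) = ⅔ - z/5
V(-69, 202) - D = (⅔ - ⅕*202) - 1*13794 = (⅔ - 202/5) - 13794 = -596/15 - 13794 = -207506/15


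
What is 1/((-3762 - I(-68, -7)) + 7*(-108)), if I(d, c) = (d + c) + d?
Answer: -1/4375 ≈ -0.00022857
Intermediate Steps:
I(d, c) = c + 2*d (I(d, c) = (c + d) + d = c + 2*d)
1/((-3762 - I(-68, -7)) + 7*(-108)) = 1/((-3762 - (-7 + 2*(-68))) + 7*(-108)) = 1/((-3762 - (-7 - 136)) - 756) = 1/((-3762 - 1*(-143)) - 756) = 1/((-3762 + 143) - 756) = 1/(-3619 - 756) = 1/(-4375) = -1/4375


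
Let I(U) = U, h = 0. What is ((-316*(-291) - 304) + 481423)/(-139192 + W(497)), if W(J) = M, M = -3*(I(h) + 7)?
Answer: -573075/139213 ≈ -4.1165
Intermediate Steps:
M = -21 (M = -3*(0 + 7) = -3*7 = -21)
W(J) = -21
((-316*(-291) - 304) + 481423)/(-139192 + W(497)) = ((-316*(-291) - 304) + 481423)/(-139192 - 21) = ((91956 - 304) + 481423)/(-139213) = (91652 + 481423)*(-1/139213) = 573075*(-1/139213) = -573075/139213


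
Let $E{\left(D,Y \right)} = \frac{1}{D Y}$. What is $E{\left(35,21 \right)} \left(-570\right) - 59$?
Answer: $- \frac{2929}{49} \approx -59.776$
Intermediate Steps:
$E{\left(D,Y \right)} = \frac{1}{D Y}$
$E{\left(35,21 \right)} \left(-570\right) - 59 = \frac{1}{35 \cdot 21} \left(-570\right) - 59 = \frac{1}{35} \cdot \frac{1}{21} \left(-570\right) - 59 = \frac{1}{735} \left(-570\right) - 59 = - \frac{38}{49} - 59 = - \frac{2929}{49}$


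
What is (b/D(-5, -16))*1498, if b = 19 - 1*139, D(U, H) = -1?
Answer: 179760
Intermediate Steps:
b = -120 (b = 19 - 139 = -120)
(b/D(-5, -16))*1498 = -120/(-1)*1498 = -120*(-1)*1498 = 120*1498 = 179760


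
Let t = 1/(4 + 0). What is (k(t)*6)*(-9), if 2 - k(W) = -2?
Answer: -216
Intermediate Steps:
t = 1/4 ≈ 0.25000
k(W) = 4 (k(W) = 2 - 1*(-2) = 2 + 2 = 4)
(k(t)*6)*(-9) = (4*6)*(-9) = 24*(-9) = -216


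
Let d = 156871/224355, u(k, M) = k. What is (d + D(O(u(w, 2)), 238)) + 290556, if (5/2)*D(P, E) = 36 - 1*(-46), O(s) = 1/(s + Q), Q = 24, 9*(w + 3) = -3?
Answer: 13039041419/44871 ≈ 2.9059e+5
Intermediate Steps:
w = -10/3 (w = -3 + (⅑)*(-3) = -3 - ⅓ = -10/3 ≈ -3.3333)
O(s) = 1/(24 + s) (O(s) = 1/(s + 24) = 1/(24 + s))
D(P, E) = 164/5 (D(P, E) = 2*(36 - 1*(-46))/5 = 2*(36 + 46)/5 = (⅖)*82 = 164/5)
d = 156871/224355 (d = 156871*(1/224355) = 156871/224355 ≈ 0.69921)
(d + D(O(u(w, 2)), 238)) + 290556 = (156871/224355 + 164/5) + 290556 = 1503143/44871 + 290556 = 13039041419/44871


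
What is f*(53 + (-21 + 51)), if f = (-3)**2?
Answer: 747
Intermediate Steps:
f = 9
f*(53 + (-21 + 51)) = 9*(53 + (-21 + 51)) = 9*(53 + 30) = 9*83 = 747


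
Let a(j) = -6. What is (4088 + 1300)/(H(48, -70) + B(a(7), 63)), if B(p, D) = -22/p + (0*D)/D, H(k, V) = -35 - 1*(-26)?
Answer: -4041/4 ≈ -1010.3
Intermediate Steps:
H(k, V) = -9 (H(k, V) = -35 + 26 = -9)
B(p, D) = -22/p (B(p, D) = -22/p + 0/D = -22/p + 0 = -22/p)
(4088 + 1300)/(H(48, -70) + B(a(7), 63)) = (4088 + 1300)/(-9 - 22/(-6)) = 5388/(-9 - 22*(-1/6)) = 5388/(-9 + 11/3) = 5388/(-16/3) = 5388*(-3/16) = -4041/4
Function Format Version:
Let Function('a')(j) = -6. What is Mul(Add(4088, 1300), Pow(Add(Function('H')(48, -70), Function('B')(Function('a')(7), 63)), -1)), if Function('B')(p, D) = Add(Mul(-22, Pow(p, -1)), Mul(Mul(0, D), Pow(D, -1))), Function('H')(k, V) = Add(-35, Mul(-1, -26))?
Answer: Rational(-4041, 4) ≈ -1010.3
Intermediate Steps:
Function('H')(k, V) = -9 (Function('H')(k, V) = Add(-35, 26) = -9)
Function('B')(p, D) = Mul(-22, Pow(p, -1)) (Function('B')(p, D) = Add(Mul(-22, Pow(p, -1)), Mul(0, Pow(D, -1))) = Add(Mul(-22, Pow(p, -1)), 0) = Mul(-22, Pow(p, -1)))
Mul(Add(4088, 1300), Pow(Add(Function('H')(48, -70), Function('B')(Function('a')(7), 63)), -1)) = Mul(Add(4088, 1300), Pow(Add(-9, Mul(-22, Pow(-6, -1))), -1)) = Mul(5388, Pow(Add(-9, Mul(-22, Rational(-1, 6))), -1)) = Mul(5388, Pow(Add(-9, Rational(11, 3)), -1)) = Mul(5388, Pow(Rational(-16, 3), -1)) = Mul(5388, Rational(-3, 16)) = Rational(-4041, 4)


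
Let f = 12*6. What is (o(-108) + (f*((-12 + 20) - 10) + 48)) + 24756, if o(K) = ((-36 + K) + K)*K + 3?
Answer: 51879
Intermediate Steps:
f = 72
o(K) = 3 + K*(-36 + 2*K) (o(K) = (-36 + 2*K)*K + 3 = K*(-36 + 2*K) + 3 = 3 + K*(-36 + 2*K))
(o(-108) + (f*((-12 + 20) - 10) + 48)) + 24756 = ((3 - 36*(-108) + 2*(-108)²) + (72*((-12 + 20) - 10) + 48)) + 24756 = ((3 + 3888 + 2*11664) + (72*(8 - 10) + 48)) + 24756 = ((3 + 3888 + 23328) + (72*(-2) + 48)) + 24756 = (27219 + (-144 + 48)) + 24756 = (27219 - 96) + 24756 = 27123 + 24756 = 51879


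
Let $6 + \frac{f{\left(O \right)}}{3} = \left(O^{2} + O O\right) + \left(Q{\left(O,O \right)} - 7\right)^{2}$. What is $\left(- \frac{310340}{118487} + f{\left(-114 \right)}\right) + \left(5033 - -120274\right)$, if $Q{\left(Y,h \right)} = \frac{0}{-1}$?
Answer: $\frac{24101367304}{118487} \approx 2.0341 \cdot 10^{5}$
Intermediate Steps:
$Q{\left(Y,h \right)} = 0$ ($Q{\left(Y,h \right)} = 0 \left(-1\right) = 0$)
$f{\left(O \right)} = 129 + 6 O^{2}$ ($f{\left(O \right)} = -18 + 3 \left(\left(O^{2} + O O\right) + \left(0 - 7\right)^{2}\right) = -18 + 3 \left(\left(O^{2} + O^{2}\right) + \left(-7\right)^{2}\right) = -18 + 3 \left(2 O^{2} + 49\right) = -18 + 3 \left(49 + 2 O^{2}\right) = -18 + \left(147 + 6 O^{2}\right) = 129 + 6 O^{2}$)
$\left(- \frac{310340}{118487} + f{\left(-114 \right)}\right) + \left(5033 - -120274\right) = \left(- \frac{310340}{118487} + \left(129 + 6 \left(-114\right)^{2}\right)\right) + \left(5033 - -120274\right) = \left(\left(-310340\right) \frac{1}{118487} + \left(129 + 6 \cdot 12996\right)\right) + \left(5033 + 120274\right) = \left(- \frac{310340}{118487} + \left(129 + 77976\right)\right) + 125307 = \left(- \frac{310340}{118487} + 78105\right) + 125307 = \frac{9254116795}{118487} + 125307 = \frac{24101367304}{118487}$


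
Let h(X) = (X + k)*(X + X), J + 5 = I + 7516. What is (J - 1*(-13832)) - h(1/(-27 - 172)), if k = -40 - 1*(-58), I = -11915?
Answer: 373365390/39601 ≈ 9428.2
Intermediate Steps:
J = -4404 (J = -5 + (-11915 + 7516) = -5 - 4399 = -4404)
k = 18 (k = -40 + 58 = 18)
h(X) = 2*X*(18 + X) (h(X) = (X + 18)*(X + X) = (18 + X)*(2*X) = 2*X*(18 + X))
(J - 1*(-13832)) - h(1/(-27 - 172)) = (-4404 - 1*(-13832)) - 2*(18 + 1/(-27 - 172))/(-27 - 172) = (-4404 + 13832) - 2*(18 + 1/(-199))/(-199) = 9428 - 2*(-1)*(18 - 1/199)/199 = 9428 - 2*(-1)*3581/(199*199) = 9428 - 1*(-7162/39601) = 9428 + 7162/39601 = 373365390/39601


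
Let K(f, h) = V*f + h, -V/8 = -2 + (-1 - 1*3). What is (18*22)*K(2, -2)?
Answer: 37224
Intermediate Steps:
V = 48 (V = -8*(-2 + (-1 - 1*3)) = -8*(-2 + (-1 - 3)) = -8*(-2 - 4) = -8*(-6) = 48)
K(f, h) = h + 48*f (K(f, h) = 48*f + h = h + 48*f)
(18*22)*K(2, -2) = (18*22)*(-2 + 48*2) = 396*(-2 + 96) = 396*94 = 37224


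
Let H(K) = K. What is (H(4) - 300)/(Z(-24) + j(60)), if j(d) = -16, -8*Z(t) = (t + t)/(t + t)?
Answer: 2368/129 ≈ 18.357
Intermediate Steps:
Z(t) = -⅛ (Z(t) = -(t + t)/(8*(t + t)) = -2*t/(8*(2*t)) = -2*t*1/(2*t)/8 = -⅛*1 = -⅛)
(H(4) - 300)/(Z(-24) + j(60)) = (4 - 300)/(-⅛ - 16) = -296/(-129/8) = -296*(-8/129) = 2368/129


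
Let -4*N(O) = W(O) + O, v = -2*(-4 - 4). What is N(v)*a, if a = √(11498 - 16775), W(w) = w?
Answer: -8*I*√5277 ≈ -581.14*I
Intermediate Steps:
v = 16 (v = -2*(-8) = 16)
a = I*√5277 (a = √(-5277) = I*√5277 ≈ 72.643*I)
N(O) = -O/2 (N(O) = -(O + O)/4 = -O/2)
N(v)*a = (-½*16)*(I*√5277) = -8*I*√5277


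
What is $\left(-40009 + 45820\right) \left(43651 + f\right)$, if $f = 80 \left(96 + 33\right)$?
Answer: $313625481$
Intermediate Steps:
$f = 10320$ ($f = 80 \cdot 129 = 10320$)
$\left(-40009 + 45820\right) \left(43651 + f\right) = \left(-40009 + 45820\right) \left(43651 + 10320\right) = 5811 \cdot 53971 = 313625481$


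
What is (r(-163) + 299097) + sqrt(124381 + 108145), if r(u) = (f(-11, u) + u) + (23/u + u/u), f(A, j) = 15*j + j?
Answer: 48301278/163 + sqrt(232526) ≈ 2.9681e+5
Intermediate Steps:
f(A, j) = 16*j
r(u) = 1 + 17*u + 23/u (r(u) = (16*u + u) + (23/u + u/u) = 17*u + (23/u + 1) = 17*u + (1 + 23/u) = 1 + 17*u + 23/u)
(r(-163) + 299097) + sqrt(124381 + 108145) = ((1 + 17*(-163) + 23/(-163)) + 299097) + sqrt(124381 + 108145) = ((1 - 2771 + 23*(-1/163)) + 299097) + sqrt(232526) = ((1 - 2771 - 23/163) + 299097) + sqrt(232526) = (-451533/163 + 299097) + sqrt(232526) = 48301278/163 + sqrt(232526)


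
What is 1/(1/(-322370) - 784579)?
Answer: -322370/252924732231 ≈ -1.2746e-6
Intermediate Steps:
1/(1/(-322370) - 784579) = 1/(-1/322370 - 784579) = 1/(-252924732231/322370) = -322370/252924732231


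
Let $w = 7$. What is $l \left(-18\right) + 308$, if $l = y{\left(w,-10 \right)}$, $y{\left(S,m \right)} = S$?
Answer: $182$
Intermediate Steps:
$l = 7$
$l \left(-18\right) + 308 = 7 \left(-18\right) + 308 = -126 + 308 = 182$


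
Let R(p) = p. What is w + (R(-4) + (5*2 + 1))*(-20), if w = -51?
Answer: -191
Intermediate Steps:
w + (R(-4) + (5*2 + 1))*(-20) = -51 + (-4 + (5*2 + 1))*(-20) = -51 + (-4 + (10 + 1))*(-20) = -51 + (-4 + 11)*(-20) = -51 + 7*(-20) = -51 - 140 = -191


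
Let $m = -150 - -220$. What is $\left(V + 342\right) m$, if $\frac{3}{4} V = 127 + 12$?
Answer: $\frac{110740}{3} \approx 36913.0$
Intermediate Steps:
$m = 70$ ($m = -150 + 220 = 70$)
$V = \frac{556}{3}$ ($V = \frac{4 \left(127 + 12\right)}{3} = \frac{4}{3} \cdot 139 = \frac{556}{3} \approx 185.33$)
$\left(V + 342\right) m = \left(\frac{556}{3} + 342\right) 70 = \frac{1582}{3} \cdot 70 = \frac{110740}{3}$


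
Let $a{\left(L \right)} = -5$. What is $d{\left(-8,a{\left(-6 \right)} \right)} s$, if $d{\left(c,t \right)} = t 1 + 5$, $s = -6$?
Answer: $0$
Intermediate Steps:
$d{\left(c,t \right)} = 5 + t$ ($d{\left(c,t \right)} = t + 5 = 5 + t$)
$d{\left(-8,a{\left(-6 \right)} \right)} s = \left(5 - 5\right) \left(-6\right) = 0 \left(-6\right) = 0$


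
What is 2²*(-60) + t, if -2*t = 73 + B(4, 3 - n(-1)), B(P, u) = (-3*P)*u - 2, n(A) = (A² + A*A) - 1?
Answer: -527/2 ≈ -263.50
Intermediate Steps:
n(A) = -1 + 2*A² (n(A) = (A² + A²) - 1 = 2*A² - 1 = -1 + 2*A²)
B(P, u) = -2 - 3*P*u (B(P, u) = -3*P*u - 2 = -2 - 3*P*u)
t = -47/2 (t = -(73 + (-2 - 3*4*(3 - (-1 + 2*(-1)²))))/2 = -(73 + (-2 - 3*4*(3 - (-1 + 2*1))))/2 = -(73 + (-2 - 3*4*(3 - (-1 + 2))))/2 = -(73 + (-2 - 3*4*(3 - 1*1)))/2 = -(73 + (-2 - 3*4*(3 - 1)))/2 = -(73 + (-2 - 3*4*2))/2 = -(73 + (-2 - 24))/2 = -(73 - 26)/2 = -½*47 = -47/2 ≈ -23.500)
2²*(-60) + t = 2²*(-60) - 47/2 = 4*(-60) - 47/2 = -240 - 47/2 = -527/2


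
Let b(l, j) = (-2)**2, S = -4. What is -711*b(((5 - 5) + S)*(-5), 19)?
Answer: -2844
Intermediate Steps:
b(l, j) = 4
-711*b(((5 - 5) + S)*(-5), 19) = -711*4 = -2844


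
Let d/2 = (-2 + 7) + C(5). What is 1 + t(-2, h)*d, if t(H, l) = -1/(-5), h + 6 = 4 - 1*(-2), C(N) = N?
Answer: 5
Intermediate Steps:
d = 20 (d = 2*((-2 + 7) + 5) = 2*(5 + 5) = 2*10 = 20)
h = 0 (h = -6 + (4 - 1*(-2)) = -6 + (4 + 2) = -6 + 6 = 0)
t(H, l) = ⅕ (t(H, l) = -1*(-⅕) = ⅕)
1 + t(-2, h)*d = 1 + (⅕)*20 = 1 + 4 = 5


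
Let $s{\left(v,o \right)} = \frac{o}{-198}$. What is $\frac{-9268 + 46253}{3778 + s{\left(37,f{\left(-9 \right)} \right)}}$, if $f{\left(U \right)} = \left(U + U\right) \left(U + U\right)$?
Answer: $\frac{81367}{8308} \approx 9.7938$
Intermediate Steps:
$f{\left(U \right)} = 4 U^{2}$ ($f{\left(U \right)} = 2 U 2 U = 4 U^{2}$)
$s{\left(v,o \right)} = - \frac{o}{198}$ ($s{\left(v,o \right)} = o \left(- \frac{1}{198}\right) = - \frac{o}{198}$)
$\frac{-9268 + 46253}{3778 + s{\left(37,f{\left(-9 \right)} \right)}} = \frac{-9268 + 46253}{3778 - \frac{4 \left(-9\right)^{2}}{198}} = \frac{36985}{3778 - \frac{4 \cdot 81}{198}} = \frac{36985}{3778 - \frac{18}{11}} = \frac{36985}{\frac{41540}{11}} = 36985 \cdot \frac{11}{41540} = \frac{81367}{8308}$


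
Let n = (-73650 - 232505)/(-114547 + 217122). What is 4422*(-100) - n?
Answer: -9071671769/20515 ≈ -4.4220e+5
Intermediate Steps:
n = -61231/20515 (n = -306155/102575 = -306155*1/102575 = -61231/20515 ≈ -2.9847)
4422*(-100) - n = 4422*(-100) - 1*(-61231/20515) = -442200 + 61231/20515 = -9071671769/20515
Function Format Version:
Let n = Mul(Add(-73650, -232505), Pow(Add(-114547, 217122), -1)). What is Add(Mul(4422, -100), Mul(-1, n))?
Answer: Rational(-9071671769, 20515) ≈ -4.4220e+5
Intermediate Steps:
n = Rational(-61231, 20515) (n = Mul(-306155, Pow(102575, -1)) = Mul(-306155, Rational(1, 102575)) = Rational(-61231, 20515) ≈ -2.9847)
Add(Mul(4422, -100), Mul(-1, n)) = Add(Mul(4422, -100), Mul(-1, Rational(-61231, 20515))) = Add(-442200, Rational(61231, 20515)) = Rational(-9071671769, 20515)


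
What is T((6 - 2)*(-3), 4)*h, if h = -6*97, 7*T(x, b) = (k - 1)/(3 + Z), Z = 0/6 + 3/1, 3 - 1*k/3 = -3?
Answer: -1649/7 ≈ -235.57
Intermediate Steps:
k = 18 (k = 9 - 3*(-3) = 9 + 9 = 18)
Z = 3 (Z = 0*(⅙) + 3*1 = 0 + 3 = 3)
T(x, b) = 17/42 (T(x, b) = ((18 - 1)/(3 + 3))/7 = (17/6)/7 = (17*(⅙))/7 = (⅐)*(17/6) = 17/42)
h = -582
T((6 - 2)*(-3), 4)*h = (17/42)*(-582) = -1649/7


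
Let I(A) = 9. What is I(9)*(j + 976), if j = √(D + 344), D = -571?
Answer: 8784 + 9*I*√227 ≈ 8784.0 + 135.6*I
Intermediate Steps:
j = I*√227 (j = √(-571 + 344) = √(-227) = I*√227 ≈ 15.067*I)
I(9)*(j + 976) = 9*(I*√227 + 976) = 9*(976 + I*√227) = 8784 + 9*I*√227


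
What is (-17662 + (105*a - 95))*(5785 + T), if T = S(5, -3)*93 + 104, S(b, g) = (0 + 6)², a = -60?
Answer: -222214509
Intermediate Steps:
S(b, g) = 36 (S(b, g) = 6² = 36)
T = 3452 (T = 36*93 + 104 = 3348 + 104 = 3452)
(-17662 + (105*a - 95))*(5785 + T) = (-17662 + (105*(-60) - 95))*(5785 + 3452) = (-17662 + (-6300 - 95))*9237 = (-17662 - 6395)*9237 = -24057*9237 = -222214509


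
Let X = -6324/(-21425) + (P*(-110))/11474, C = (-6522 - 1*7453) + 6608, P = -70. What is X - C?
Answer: 905635229613/122915225 ≈ 7368.0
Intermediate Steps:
C = -7367 (C = (-6522 - 7453) + 6608 = -13975 + 6608 = -7367)
X = 118767038/122915225 (X = -6324/(-21425) - 70*(-110)/11474 = -6324*(-1/21425) + 7700*(1/11474) = 6324/21425 + 3850/5737 = 118767038/122915225 ≈ 0.96625)
X - C = 118767038/122915225 - 1*(-7367) = 118767038/122915225 + 7367 = 905635229613/122915225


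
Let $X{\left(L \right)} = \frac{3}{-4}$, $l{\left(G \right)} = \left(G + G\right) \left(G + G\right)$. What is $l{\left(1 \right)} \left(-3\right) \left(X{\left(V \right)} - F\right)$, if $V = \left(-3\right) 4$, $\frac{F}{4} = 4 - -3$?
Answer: $345$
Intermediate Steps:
$F = 28$ ($F = 4 \left(4 - -3\right) = 4 \left(4 + 3\right) = 4 \cdot 7 = 28$)
$V = -12$
$l{\left(G \right)} = 4 G^{2}$ ($l{\left(G \right)} = 2 G 2 G = 4 G^{2}$)
$X{\left(L \right)} = - \frac{3}{4}$ ($X{\left(L \right)} = 3 \left(- \frac{1}{4}\right) = - \frac{3}{4}$)
$l{\left(1 \right)} \left(-3\right) \left(X{\left(V \right)} - F\right) = 4 \cdot 1^{2} \left(-3\right) \left(- \frac{3}{4} - 28\right) = 4 \cdot 1 \left(-3\right) \left(- \frac{3}{4} - 28\right) = 4 \left(-3\right) \left(- \frac{115}{4}\right) = \left(-12\right) \left(- \frac{115}{4}\right) = 345$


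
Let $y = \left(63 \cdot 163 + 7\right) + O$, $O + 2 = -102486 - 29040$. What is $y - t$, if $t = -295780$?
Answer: $174528$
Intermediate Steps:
$O = -131528$ ($O = -2 - 131526 = -131528$)
$y = -121252$ ($y = \left(63 \cdot 163 + 7\right) - 131528 = \left(10269 + 7\right) - 131528 = 10276 - 131528 = -121252$)
$y - t = -121252 - -295780 = -121252 + 295780 = 174528$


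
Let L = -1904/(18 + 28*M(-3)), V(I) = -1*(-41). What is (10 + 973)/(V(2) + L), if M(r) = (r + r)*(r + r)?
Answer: 504279/20081 ≈ 25.112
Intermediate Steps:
M(r) = 4*r² (M(r) = (2*r)*(2*r) = 4*r²)
V(I) = 41
L = -952/513 (L = -1904/(18 + 28*(4*(-3)²)) = -1904/(18 + 28*(4*9)) = -1904/(18 + 28*36) = -1904/(18 + 1008) = -1904/1026 = -1904*1/1026 = -952/513 ≈ -1.8558)
(10 + 973)/(V(2) + L) = (10 + 973)/(41 - 952/513) = 983/(20081/513) = 983*(513/20081) = 504279/20081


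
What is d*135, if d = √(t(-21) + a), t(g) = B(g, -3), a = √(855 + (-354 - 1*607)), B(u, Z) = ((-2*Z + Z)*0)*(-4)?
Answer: 135*106^(¼)*√I ≈ 306.3 + 306.3*I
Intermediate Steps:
B(u, Z) = 0 (B(u, Z) = (-Z*0)*(-4) = 0*(-4) = 0)
a = I*√106 (a = √(855 + (-354 - 607)) = √(855 - 961) = √(-106) = I*√106 ≈ 10.296*I)
t(g) = 0
d = 106^(¼)*√I (d = √(0 + I*√106) = √(I*√106) = 106^(¼)*√I ≈ 2.2689 + 2.2689*I)
d*135 = (106^(¼)*√I)*135 = 135*106^(¼)*√I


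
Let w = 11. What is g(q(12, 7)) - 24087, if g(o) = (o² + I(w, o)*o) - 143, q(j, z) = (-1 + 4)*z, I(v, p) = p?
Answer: -23348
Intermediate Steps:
q(j, z) = 3*z
g(o) = -143 + 2*o² (g(o) = (o² + o*o) - 143 = (o² + o²) - 143 = 2*o² - 143 = -143 + 2*o²)
g(q(12, 7)) - 24087 = (-143 + 2*(3*7)²) - 24087 = (-143 + 2*21²) - 24087 = (-143 + 2*441) - 24087 = (-143 + 882) - 24087 = 739 - 24087 = -23348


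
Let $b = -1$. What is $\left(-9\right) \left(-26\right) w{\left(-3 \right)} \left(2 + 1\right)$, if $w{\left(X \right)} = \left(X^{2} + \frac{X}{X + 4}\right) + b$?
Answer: $3510$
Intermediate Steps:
$w{\left(X \right)} = -1 + X^{2} + \frac{X}{4 + X}$ ($w{\left(X \right)} = \left(X^{2} + \frac{X}{X + 4}\right) - 1 = \left(X^{2} + \frac{X}{4 + X}\right) - 1 = -1 + X^{2} + \frac{X}{4 + X}$)
$\left(-9\right) \left(-26\right) w{\left(-3 \right)} \left(2 + 1\right) = \left(-9\right) \left(-26\right) \frac{-4 + \left(-3\right)^{3} + 4 \left(-3\right)^{2}}{4 - 3} \left(2 + 1\right) = 234 \frac{-4 - 27 + 4 \cdot 9}{1} \cdot 3 = 234 \cdot 1 \left(-4 - 27 + 36\right) 3 = 234 \cdot 1 \cdot 5 \cdot 3 = 234 \cdot 5 \cdot 3 = 234 \cdot 15 = 3510$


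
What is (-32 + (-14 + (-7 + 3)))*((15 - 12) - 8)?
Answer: 250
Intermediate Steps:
(-32 + (-14 + (-7 + 3)))*((15 - 12) - 8) = (-32 + (-14 - 4))*(3 - 8) = (-32 - 18)*(-5) = -50*(-5) = 250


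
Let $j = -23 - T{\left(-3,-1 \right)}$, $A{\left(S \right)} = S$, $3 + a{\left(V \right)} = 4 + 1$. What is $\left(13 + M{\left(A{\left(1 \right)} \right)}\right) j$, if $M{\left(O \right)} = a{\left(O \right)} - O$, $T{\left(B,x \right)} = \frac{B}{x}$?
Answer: $-364$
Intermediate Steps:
$a{\left(V \right)} = 2$ ($a{\left(V \right)} = -3 + \left(4 + 1\right) = -3 + 5 = 2$)
$j = -26$ ($j = -23 - - \frac{3}{-1} = -23 - \left(-3\right) \left(-1\right) = -23 - 3 = -26$)
$M{\left(O \right)} = 2 - O$
$\left(13 + M{\left(A{\left(1 \right)} \right)}\right) j = \left(13 + \left(2 - 1\right)\right) \left(-26\right) = \left(13 + 1\right) \left(-26\right) = 14 \left(-26\right) = -364$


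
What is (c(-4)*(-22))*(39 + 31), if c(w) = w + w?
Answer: 12320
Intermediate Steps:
c(w) = 2*w
(c(-4)*(-22))*(39 + 31) = ((2*(-4))*(-22))*(39 + 31) = -8*(-22)*70 = 176*70 = 12320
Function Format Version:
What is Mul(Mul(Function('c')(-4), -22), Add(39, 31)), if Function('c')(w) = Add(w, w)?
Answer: 12320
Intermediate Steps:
Function('c')(w) = Mul(2, w)
Mul(Mul(Function('c')(-4), -22), Add(39, 31)) = Mul(Mul(Mul(2, -4), -22), Add(39, 31)) = Mul(Mul(-8, -22), 70) = Mul(176, 70) = 12320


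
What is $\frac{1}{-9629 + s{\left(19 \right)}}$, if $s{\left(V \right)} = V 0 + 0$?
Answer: $- \frac{1}{9629} \approx -0.00010385$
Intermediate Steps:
$s{\left(V \right)} = 0$ ($s{\left(V \right)} = 0 + 0 = 0$)
$\frac{1}{-9629 + s{\left(19 \right)}} = \frac{1}{-9629 + 0} = \frac{1}{-9629} = - \frac{1}{9629}$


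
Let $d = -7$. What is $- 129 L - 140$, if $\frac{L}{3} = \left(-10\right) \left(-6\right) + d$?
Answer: $-20651$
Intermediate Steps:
$L = 159$ ($L = 3 \left(\left(-10\right) \left(-6\right) - 7\right) = 3 \left(60 - 7\right) = 3 \cdot 53 = 159$)
$- 129 L - 140 = \left(-129\right) 159 - 140 = -20511 - 140 = -20651$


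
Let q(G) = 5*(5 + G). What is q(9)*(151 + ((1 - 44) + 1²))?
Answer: 7630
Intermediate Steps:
q(G) = 25 + 5*G
q(9)*(151 + ((1 - 44) + 1²)) = (25 + 5*9)*(151 + ((1 - 44) + 1²)) = (25 + 45)*(151 + (-43 + 1)) = 70*(151 - 42) = 70*109 = 7630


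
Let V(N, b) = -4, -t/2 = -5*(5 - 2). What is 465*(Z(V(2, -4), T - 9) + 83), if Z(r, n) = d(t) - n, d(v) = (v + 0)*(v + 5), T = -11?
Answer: 536145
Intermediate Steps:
t = 30 (t = -(-10)*(5 - 2) = -(-10)*3 = -2*(-15) = 30)
d(v) = v*(5 + v)
Z(r, n) = 1050 - n (Z(r, n) = 30*(5 + 30) - n = 30*35 - n = 1050 - n)
465*(Z(V(2, -4), T - 9) + 83) = 465*((1050 - (-11 - 9)) + 83) = 465*((1050 - 1*(-20)) + 83) = 465*((1050 + 20) + 83) = 465*(1070 + 83) = 465*1153 = 536145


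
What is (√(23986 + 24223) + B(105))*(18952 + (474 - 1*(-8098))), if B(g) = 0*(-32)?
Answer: 27524*√48209 ≈ 6.0433e+6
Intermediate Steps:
B(g) = 0
(√(23986 + 24223) + B(105))*(18952 + (474 - 1*(-8098))) = (√(23986 + 24223) + 0)*(18952 + (474 - 1*(-8098))) = (√48209 + 0)*(18952 + (474 + 8098)) = √48209*(18952 + 8572) = √48209*27524 = 27524*√48209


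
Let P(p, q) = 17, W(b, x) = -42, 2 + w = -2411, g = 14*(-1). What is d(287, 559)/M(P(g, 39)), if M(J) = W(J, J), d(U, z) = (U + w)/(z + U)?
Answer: 1063/17766 ≈ 0.059833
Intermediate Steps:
g = -14
w = -2413 (w = -2 - 2411 = -2413)
d(U, z) = (-2413 + U)/(U + z) (d(U, z) = (U - 2413)/(z + U) = (-2413 + U)/(U + z))
M(J) = -42
d(287, 559)/M(P(g, 39)) = ((-2413 + 287)/(287 + 559))/(-42) = (-2126/846)*(-1/42) = ((1/846)*(-2126))*(-1/42) = -1063/423*(-1/42) = 1063/17766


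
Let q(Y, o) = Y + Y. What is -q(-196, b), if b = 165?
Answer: 392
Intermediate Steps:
q(Y, o) = 2*Y
-q(-196, b) = -2*(-196) = -1*(-392) = 392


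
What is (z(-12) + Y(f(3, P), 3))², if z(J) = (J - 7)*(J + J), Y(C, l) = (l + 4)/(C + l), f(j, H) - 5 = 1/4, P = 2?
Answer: 227285776/1089 ≈ 2.0871e+5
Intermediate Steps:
f(j, H) = 21/4 (f(j, H) = 5 + 1/4 = 5 + ¼ = 21/4)
Y(C, l) = (4 + l)/(C + l)
z(J) = 2*J*(-7 + J) (z(J) = (-7 + J)*(2*J) = 2*J*(-7 + J))
(z(-12) + Y(f(3, P), 3))² = (2*(-12)*(-7 - 12) + (4 + 3)/(21/4 + 3))² = (2*(-12)*(-19) + 7/(33/4))² = (456 + (4/33)*7)² = (456 + 28/33)² = (15076/33)² = 227285776/1089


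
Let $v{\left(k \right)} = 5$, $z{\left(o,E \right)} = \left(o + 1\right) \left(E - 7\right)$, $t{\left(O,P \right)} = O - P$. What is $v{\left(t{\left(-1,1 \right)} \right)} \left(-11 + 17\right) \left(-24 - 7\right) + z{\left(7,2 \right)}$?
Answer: $-970$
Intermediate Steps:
$z{\left(o,E \right)} = \left(1 + o\right) \left(-7 + E\right)$
$v{\left(t{\left(-1,1 \right)} \right)} \left(-11 + 17\right) \left(-24 - 7\right) + z{\left(7,2 \right)} = 5 \left(-11 + 17\right) \left(-24 - 7\right) + \left(-7 + 2 - 49 + 2 \cdot 7\right) = 5 \cdot 6 \left(-31\right) + \left(-7 + 2 - 49 + 14\right) = 5 \left(-186\right) - 40 = -930 - 40 = -970$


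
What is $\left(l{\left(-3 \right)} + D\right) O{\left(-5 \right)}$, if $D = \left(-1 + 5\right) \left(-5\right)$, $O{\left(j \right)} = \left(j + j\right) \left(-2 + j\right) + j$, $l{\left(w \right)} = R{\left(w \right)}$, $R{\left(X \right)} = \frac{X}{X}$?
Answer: $-1235$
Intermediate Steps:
$R{\left(X \right)} = 1$
$l{\left(w \right)} = 1$
$O{\left(j \right)} = j + 2 j \left(-2 + j\right)$ ($O{\left(j \right)} = 2 j \left(-2 + j\right) + j = j + 2 j \left(-2 + j\right)$)
$D = -20$ ($D = 4 \left(-5\right) = -20$)
$\left(l{\left(-3 \right)} + D\right) O{\left(-5 \right)} = \left(1 - 20\right) \left(- 5 \left(-3 + 2 \left(-5\right)\right)\right) = - 19 \left(- 5 \left(-3 - 10\right)\right) = - 19 \left(\left(-5\right) \left(-13\right)\right) = \left(-19\right) 65 = -1235$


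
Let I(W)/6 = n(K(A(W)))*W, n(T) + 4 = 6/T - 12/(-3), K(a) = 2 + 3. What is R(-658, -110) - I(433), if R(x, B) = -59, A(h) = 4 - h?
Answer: -15883/5 ≈ -3176.6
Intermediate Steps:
K(a) = 5
n(T) = 6/T (n(T) = -4 + (6/T - 12/(-3)) = -4 + (6/T - 12*(-⅓)) = -4 + (6/T + 4) = -4 + (4 + 6/T) = 6/T)
I(W) = 36*W/5 (I(W) = 6*((6/5)*W) = 6*((6*(⅕))*W) = 6*(6*W/5) = 36*W/5)
R(-658, -110) - I(433) = -59 - 36*433/5 = -59 - 1*15588/5 = -59 - 15588/5 = -15883/5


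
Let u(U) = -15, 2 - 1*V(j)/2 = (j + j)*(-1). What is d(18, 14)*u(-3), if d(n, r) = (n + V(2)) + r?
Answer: -660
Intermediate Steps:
V(j) = 4 + 4*j (V(j) = 4 - 2*(j + j)*(-1) = 4 - 2*2*j*(-1) = 4 - (-4)*j = 4 + 4*j)
d(n, r) = 12 + n + r (d(n, r) = (n + (4 + 4*2)) + r = (n + (4 + 8)) + r = (n + 12) + r = (12 + n) + r = 12 + n + r)
d(18, 14)*u(-3) = (12 + 18 + 14)*(-15) = 44*(-15) = -660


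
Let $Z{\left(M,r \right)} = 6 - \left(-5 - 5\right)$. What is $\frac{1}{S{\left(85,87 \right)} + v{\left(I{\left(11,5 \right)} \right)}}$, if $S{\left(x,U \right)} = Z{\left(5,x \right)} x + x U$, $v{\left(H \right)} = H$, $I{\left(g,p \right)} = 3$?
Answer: $\frac{1}{8758} \approx 0.00011418$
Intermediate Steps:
$Z{\left(M,r \right)} = 16$ ($Z{\left(M,r \right)} = 6 - \left(-5 - 5\right) = 6 - -10 = 6 + 10 = 16$)
$S{\left(x,U \right)} = 16 x + U x$ ($S{\left(x,U \right)} = 16 x + x U = 16 x + U x$)
$\frac{1}{S{\left(85,87 \right)} + v{\left(I{\left(11,5 \right)} \right)}} = \frac{1}{85 \left(16 + 87\right) + 3} = \frac{1}{85 \cdot 103 + 3} = \frac{1}{8755 + 3} = \frac{1}{8758}$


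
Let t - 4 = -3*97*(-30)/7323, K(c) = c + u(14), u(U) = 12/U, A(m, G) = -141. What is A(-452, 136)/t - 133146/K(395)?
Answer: -12766172379/35119654 ≈ -363.50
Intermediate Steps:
K(c) = 6/7 + c (K(c) = c + 12/14 = c + 12*(1/14) = c + 6/7 = 6/7 + c)
t = 12674/2441 (t = 4 - 3*97*(-30)/7323 = 4 - (-8730)/7323 = 4 - 3*(-970/2441) = 4 + 2910/2441 = 12674/2441 ≈ 5.1921)
A(-452, 136)/t - 133146/K(395) = -141/12674/2441 - 133146/(6/7 + 395) = -141*2441/12674 - 133146/2771/7 = -344181/12674 - 133146*7/2771 = -344181/12674 - 932022/2771 = -12766172379/35119654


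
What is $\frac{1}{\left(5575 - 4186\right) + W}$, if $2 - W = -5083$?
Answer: $\frac{1}{6474} \approx 0.00015446$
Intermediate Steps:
$W = 5085$ ($W = 2 - -5083 = 2 + 5083 = 5085$)
$\frac{1}{\left(5575 - 4186\right) + W} = \frac{1}{\left(5575 - 4186\right) + 5085} = \frac{1}{1389 + 5085} = \frac{1}{6474}$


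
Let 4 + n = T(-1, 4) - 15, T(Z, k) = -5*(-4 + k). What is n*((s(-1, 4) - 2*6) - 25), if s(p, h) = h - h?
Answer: 703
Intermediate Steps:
T(Z, k) = 20 - 5*k
s(p, h) = 0
n = -19 (n = -4 + ((20 - 5*4) - 15) = -4 + ((20 - 20) - 15) = -4 + (0 - 15) = -4 - 15 = -19)
n*((s(-1, 4) - 2*6) - 25) = -19*((0 - 2*6) - 25) = -19*((0 - 12) - 25) = -19*(-12 - 25) = -19*(-37) = 703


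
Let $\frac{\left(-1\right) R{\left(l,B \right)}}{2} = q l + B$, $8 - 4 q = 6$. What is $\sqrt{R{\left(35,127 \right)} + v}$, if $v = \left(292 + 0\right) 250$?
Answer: $3 \sqrt{8079} \approx 269.65$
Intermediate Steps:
$q = \frac{1}{2}$ ($q = 2 - \frac{3}{2} = \frac{1}{2} \approx 0.5$)
$R{\left(l,B \right)} = - l - 2 B$ ($R{\left(l,B \right)} = - 2 \left(\frac{l}{2} + B\right) = - 2 \left(B + \frac{l}{2}\right) = - l - 2 B$)
$v = 73000$ ($v = 292 \cdot 250 = 73000$)
$\sqrt{R{\left(35,127 \right)} + v} = \sqrt{\left(\left(-1\right) 35 - 254\right) + 73000} = \sqrt{\left(-35 - 254\right) + 73000} = \sqrt{-289 + 73000} = \sqrt{72711} = 3 \sqrt{8079}$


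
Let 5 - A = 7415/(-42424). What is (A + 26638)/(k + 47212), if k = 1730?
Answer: 1130310047/2076315408 ≈ 0.54438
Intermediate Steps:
A = 219535/42424 (A = 5 - 7415/(-42424) = 5 - 7415*(-1)/42424 = 5 - 1*(-7415/42424) = 5 + 7415/42424 = 219535/42424 ≈ 5.1748)
(A + 26638)/(k + 47212) = (219535/42424 + 26638)/(1730 + 47212) = (1130310047/42424)/48942 = (1130310047/42424)*(1/48942) = 1130310047/2076315408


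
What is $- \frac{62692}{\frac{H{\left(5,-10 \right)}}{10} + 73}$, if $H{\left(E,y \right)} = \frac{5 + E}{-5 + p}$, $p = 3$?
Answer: $- \frac{125384}{145} \approx -864.72$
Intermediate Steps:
$H{\left(E,y \right)} = - \frac{5}{2} - \frac{E}{2}$ ($H{\left(E,y \right)} = \frac{5 + E}{-5 + 3} = \frac{5 + E}{-2} = \left(5 + E\right) \left(- \frac{1}{2}\right) = - \frac{5}{2} - \frac{E}{2}$)
$- \frac{62692}{\frac{H{\left(5,-10 \right)}}{10} + 73} = - \frac{62692}{\frac{- \frac{5}{2} - \frac{5}{2}}{10} + 73} = - \frac{62692}{\left(- \frac{5}{2} - \frac{5}{2}\right) \frac{1}{10} + 73} = - \frac{62692}{\left(-5\right) \frac{1}{10} + 73} = - \frac{62692}{- \frac{1}{2} + 73} = - \frac{62692}{\frac{145}{2}} = \left(-62692\right) \frac{2}{145} = - \frac{125384}{145}$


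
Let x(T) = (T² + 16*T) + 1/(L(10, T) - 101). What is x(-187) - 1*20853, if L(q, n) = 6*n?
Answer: 13604651/1223 ≈ 11124.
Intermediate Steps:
x(T) = T² + 1/(-101 + 6*T) + 16*T (x(T) = (T² + 16*T) + 1/(6*T - 101) = (T² + 16*T) + 1/(-101 + 6*T) = T² + 1/(-101 + 6*T) + 16*T)
x(-187) - 1*20853 = (1 - 1616*(-187) - 5*(-187)² + 6*(-187)³)/(-101 + 6*(-187)) - 1*20853 = (1 + 302192 - 5*34969 + 6*(-6539203))/(-101 - 1122) - 20853 = (1 + 302192 - 174845 - 39235218)/(-1223) - 20853 = -1/1223*(-39107870) - 20853 = 39107870/1223 - 20853 = 13604651/1223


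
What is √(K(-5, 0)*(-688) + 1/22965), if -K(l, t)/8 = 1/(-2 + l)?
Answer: I*√20319327991515/160755 ≈ 28.041*I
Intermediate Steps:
K(l, t) = -8/(-2 + l)
√(K(-5, 0)*(-688) + 1/22965) = √(-8/(-2 - 5)*(-688) + 1/22965) = √(-8/(-7)*(-688) + 1/22965) = √(-8*(-⅐)*(-688) + 1/22965) = √((8/7)*(-688) + 1/22965) = √(-5504/7 + 1/22965) = √(-126399353/160755) = I*√20319327991515/160755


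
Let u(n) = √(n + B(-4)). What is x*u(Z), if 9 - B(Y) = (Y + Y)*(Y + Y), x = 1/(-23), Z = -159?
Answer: -I*√214/23 ≈ -0.63603*I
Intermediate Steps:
x = -1/23 ≈ -0.043478
B(Y) = 9 - 4*Y² (B(Y) = 9 - (Y + Y)*(Y + Y) = 9 - 2*Y*2*Y = 9 - 4*Y²)
u(n) = √(-55 + n) (u(n) = √(n + (9 - 4*(-4)²)) = √(n + (9 - 4*16)) = √(n + (9 - 64)) = √(n - 55) = √(-55 + n))
x*u(Z) = -√(-55 - 159)/23 = -I*√214/23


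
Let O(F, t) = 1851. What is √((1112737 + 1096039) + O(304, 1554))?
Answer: √2210627 ≈ 1486.8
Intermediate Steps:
√((1112737 + 1096039) + O(304, 1554)) = √((1112737 + 1096039) + 1851) = √(2208776 + 1851) = √2210627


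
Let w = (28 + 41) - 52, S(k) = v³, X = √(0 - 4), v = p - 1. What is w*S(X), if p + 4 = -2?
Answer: -5831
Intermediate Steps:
p = -6 (p = -4 - 2 = -6)
v = -7 (v = -6 - 1 = -7)
X = 2*I (X = √(-4) = 2*I ≈ 2.0*I)
S(k) = -343 (S(k) = (-7)³ = -343)
w = 17 (w = 69 - 52 = 17)
w*S(X) = 17*(-343) = -5831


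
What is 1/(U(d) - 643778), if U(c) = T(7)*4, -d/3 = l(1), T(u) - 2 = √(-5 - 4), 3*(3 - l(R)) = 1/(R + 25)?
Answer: -35765/23024434058 - I/34536651087 ≈ -1.5533e-6 - 2.8955e-11*I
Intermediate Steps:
l(R) = 3 - 1/(3*(25 + R)) (l(R) = 3 - 1/(3*(R + 25)) = 3 - 1/(3*(25 + R)))
T(u) = 2 + 3*I (T(u) = 2 + √(-5 - 4) = 2 + √(-9) = 2 + 3*I)
d = -233/26 (d = -(224 + 9*1)/(25 + 1) = -(224 + 9)/26 = -233/26 ≈ -8.9615)
U(c) = 8 + 12*I (U(c) = (2 + 3*I)*4 = 8 + 12*I)
1/(U(d) - 643778) = 1/((8 + 12*I) - 643778) = 1/(-643770 + 12*I) = (-643770 - 12*I)/414439813044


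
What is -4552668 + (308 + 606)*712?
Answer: -3901900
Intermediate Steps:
-4552668 + (308 + 606)*712 = -4552668 + 914*712 = -4552668 + 650768 = -3901900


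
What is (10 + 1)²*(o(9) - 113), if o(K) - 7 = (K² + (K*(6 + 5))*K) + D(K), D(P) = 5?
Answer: 105391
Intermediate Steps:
o(K) = 12 + 12*K² (o(K) = 7 + ((K² + (K*(6 + 5))*K) + 5) = 7 + ((K² + (K*11)*K) + 5) = 7 + ((K² + (11*K)*K) + 5) = 7 + ((K² + 11*K²) + 5) = 7 + (12*K² + 5) = 7 + (5 + 12*K²) = 12 + 12*K²)
(10 + 1)²*(o(9) - 113) = (10 + 1)²*((12 + 12*9²) - 113) = 11²*((12 + 12*81) - 113) = 121*((12 + 972) - 113) = 121*(984 - 113) = 121*871 = 105391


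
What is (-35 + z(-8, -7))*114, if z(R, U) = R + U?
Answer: -5700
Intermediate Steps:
(-35 + z(-8, -7))*114 = (-35 + (-8 - 7))*114 = (-35 - 15)*114 = -50*114 = -5700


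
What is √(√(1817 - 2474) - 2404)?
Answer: √(-2404 + 3*I*√73) ≈ 0.2614 + 49.031*I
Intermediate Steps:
√(√(1817 - 2474) - 2404) = √(√(-657) - 2404) = √(3*I*√73 - 2404) = √(-2404 + 3*I*√73)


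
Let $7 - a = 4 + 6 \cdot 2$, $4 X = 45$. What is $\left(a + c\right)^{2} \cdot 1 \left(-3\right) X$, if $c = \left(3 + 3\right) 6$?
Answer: $- \frac{98415}{4} \approx -24604.0$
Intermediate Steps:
$X = \frac{45}{4}$ ($X = \frac{1}{4} \cdot 45 = \frac{45}{4} \approx 11.25$)
$c = 36$ ($c = 6 \cdot 6 = 36$)
$a = -9$ ($a = 7 - \left(4 + 6 \cdot 2\right) = 7 - \left(4 + 12\right) = 7 - 16 = -9$)
$\left(a + c\right)^{2} \cdot 1 \left(-3\right) X = \left(-9 + 36\right)^{2} \cdot 1 \left(-3\right) \frac{45}{4} = 27^{2} \left(-3\right) \frac{45}{4} = 729 \left(-3\right) \frac{45}{4} = \left(-2187\right) \frac{45}{4} = - \frac{98415}{4}$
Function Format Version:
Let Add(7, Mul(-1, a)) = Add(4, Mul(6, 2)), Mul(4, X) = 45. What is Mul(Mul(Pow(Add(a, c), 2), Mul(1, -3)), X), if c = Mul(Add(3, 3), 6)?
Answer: Rational(-98415, 4) ≈ -24604.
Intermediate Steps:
X = Rational(45, 4) (X = Mul(Rational(1, 4), 45) = Rational(45, 4) ≈ 11.250)
c = 36 (c = Mul(6, 6) = 36)
a = -9 (a = Add(7, Mul(-1, Add(4, Mul(6, 2)))) = Add(7, Mul(-1, Add(4, 12))) = Add(7, Mul(-1, 16)) = Add(7, -16) = -9)
Mul(Mul(Pow(Add(a, c), 2), Mul(1, -3)), X) = Mul(Mul(Pow(Add(-9, 36), 2), Mul(1, -3)), Rational(45, 4)) = Mul(Mul(Pow(27, 2), -3), Rational(45, 4)) = Mul(Mul(729, -3), Rational(45, 4)) = Mul(-2187, Rational(45, 4)) = Rational(-98415, 4)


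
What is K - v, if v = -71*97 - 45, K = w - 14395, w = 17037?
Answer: 9574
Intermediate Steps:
K = 2642 (K = 17037 - 14395 = 2642)
v = -6932 (v = -6887 - 45 = -6932)
K - v = 2642 - 1*(-6932) = 2642 + 6932 = 9574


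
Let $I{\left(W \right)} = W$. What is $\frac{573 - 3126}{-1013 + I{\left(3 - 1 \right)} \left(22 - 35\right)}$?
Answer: $\frac{2553}{1039} \approx 2.4572$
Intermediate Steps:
$\frac{573 - 3126}{-1013 + I{\left(3 - 1 \right)} \left(22 - 35\right)} = \frac{573 - 3126}{-1013 + \left(3 - 1\right) \left(22 - 35\right)} = - \frac{2553}{-1013 + 2 \left(-13\right)} = - \frac{2553}{-1013 - 26} = - \frac{2553}{-1039} = \left(-2553\right) \left(- \frac{1}{1039}\right) = \frac{2553}{1039}$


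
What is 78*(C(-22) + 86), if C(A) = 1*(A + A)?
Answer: 3276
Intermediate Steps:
C(A) = 2*A (C(A) = 1*(2*A) = 2*A)
78*(C(-22) + 86) = 78*(2*(-22) + 86) = 78*(-44 + 86) = 78*42 = 3276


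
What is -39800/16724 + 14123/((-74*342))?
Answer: -8401699/2859804 ≈ -2.9379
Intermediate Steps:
-39800/16724 + 14123/((-74*342)) = -39800*1/16724 + 14123/(-25308) = -9950/4181 + 14123*(-1/25308) = -9950/4181 - 14123/25308 = -8401699/2859804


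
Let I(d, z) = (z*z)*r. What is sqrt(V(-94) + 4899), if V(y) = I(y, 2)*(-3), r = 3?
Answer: sqrt(4863) ≈ 69.735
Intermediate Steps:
I(d, z) = 3*z**2 (I(d, z) = (z*z)*3 = z**2*3 = 3*z**2)
V(y) = -36 (V(y) = (3*2**2)*(-3) = (3*4)*(-3) = 12*(-3) = -36)
sqrt(V(-94) + 4899) = sqrt(-36 + 4899) = sqrt(4863)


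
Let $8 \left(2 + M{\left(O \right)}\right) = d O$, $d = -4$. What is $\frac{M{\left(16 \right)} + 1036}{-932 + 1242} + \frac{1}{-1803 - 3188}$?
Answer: $\frac{82588}{24955} \approx 3.3095$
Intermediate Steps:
$M{\left(O \right)} = -2 - \frac{O}{2}$ ($M{\left(O \right)} = -2 + \frac{\left(-4\right) O}{8} = -2 - \frac{O}{2}$)
$\frac{M{\left(16 \right)} + 1036}{-932 + 1242} + \frac{1}{-1803 - 3188} = \frac{\left(-2 - 8\right) + 1036}{-932 + 1242} + \frac{1}{-1803 - 3188} = \frac{\left(-2 - 8\right) + 1036}{310} + \frac{1}{-4991} = \left(-10 + 1036\right) \frac{1}{310} - \frac{1}{4991} = 1026 \cdot \frac{1}{310} - \frac{1}{4991} = \frac{513}{155} - \frac{1}{4991} = \frac{82588}{24955}$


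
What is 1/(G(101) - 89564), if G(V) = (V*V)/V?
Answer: -1/89463 ≈ -1.1178e-5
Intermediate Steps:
G(V) = V (G(V) = V²/V = V)
1/(G(101) - 89564) = 1/(101 - 89564) = 1/(-89463) = -1/89463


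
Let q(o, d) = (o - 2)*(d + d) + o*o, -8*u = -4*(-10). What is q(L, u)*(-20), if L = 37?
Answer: -20380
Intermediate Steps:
u = -5 (u = -(-1)*(-10)/2 = -⅛*40 = -5)
q(o, d) = o² + 2*d*(-2 + o) (q(o, d) = (-2 + o)*(2*d) + o² = 2*d*(-2 + o) + o² = o² + 2*d*(-2 + o))
q(L, u)*(-20) = (37² - 4*(-5) + 2*(-5)*37)*(-20) = (1369 + 20 - 370)*(-20) = 1019*(-20) = -20380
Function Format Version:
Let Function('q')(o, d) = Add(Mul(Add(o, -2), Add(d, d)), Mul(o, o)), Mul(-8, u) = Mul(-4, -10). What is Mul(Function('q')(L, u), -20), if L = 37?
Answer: -20380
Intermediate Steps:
u = -5 (u = Mul(Rational(-1, 8), Mul(-4, -10)) = Mul(Rational(-1, 8), 40) = -5)
Function('q')(o, d) = Add(Pow(o, 2), Mul(2, d, Add(-2, o))) (Function('q')(o, d) = Add(Mul(Add(-2, o), Mul(2, d)), Pow(o, 2)) = Add(Mul(2, d, Add(-2, o)), Pow(o, 2)) = Add(Pow(o, 2), Mul(2, d, Add(-2, o))))
Mul(Function('q')(L, u), -20) = Mul(Add(Pow(37, 2), Mul(-4, -5), Mul(2, -5, 37)), -20) = Mul(Add(1369, 20, -370), -20) = Mul(1019, -20) = -20380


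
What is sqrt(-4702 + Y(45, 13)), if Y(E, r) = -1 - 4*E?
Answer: I*sqrt(4883) ≈ 69.878*I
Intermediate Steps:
sqrt(-4702 + Y(45, 13)) = sqrt(-4702 + (-1 - 4*45)) = sqrt(-4702 + (-1 - 180)) = sqrt(-4702 - 181) = sqrt(-4883) = I*sqrt(4883)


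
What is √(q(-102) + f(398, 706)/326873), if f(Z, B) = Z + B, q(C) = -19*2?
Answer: I*√4059785541110/326873 ≈ 6.1641*I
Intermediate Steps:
q(C) = -38
f(Z, B) = B + Z
√(q(-102) + f(398, 706)/326873) = √(-38 + (706 + 398)/326873) = √(-38 + 1104*(1/326873)) = √(-38 + 1104/326873) = √(-12420070/326873) = I*√4059785541110/326873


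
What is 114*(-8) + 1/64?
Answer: -58367/64 ≈ -911.98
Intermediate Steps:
114*(-8) + 1/64 = -912 + 1/64 = -58367/64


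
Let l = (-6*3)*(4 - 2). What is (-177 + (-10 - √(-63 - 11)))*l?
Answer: 6732 + 36*I*√74 ≈ 6732.0 + 309.68*I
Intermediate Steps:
l = -36 (l = -18*2 = -36)
(-177 + (-10 - √(-63 - 11)))*l = (-177 + (-10 - √(-63 - 11)))*(-36) = (-177 + (-10 - √(-74)))*(-36) = (-177 + (-10 - I*√74))*(-36) = (-187 - I*√74)*(-36) = 6732 + 36*I*√74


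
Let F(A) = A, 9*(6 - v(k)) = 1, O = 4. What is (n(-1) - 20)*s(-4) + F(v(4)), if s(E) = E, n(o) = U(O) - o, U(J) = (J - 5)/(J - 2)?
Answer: 755/9 ≈ 83.889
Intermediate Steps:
U(J) = (-5 + J)/(-2 + J)
v(k) = 53/9 (v(k) = 6 - ⅑*1 = 6 - ⅑ = 53/9)
n(o) = -½ - o (n(o) = (-5 + 4)/(-2 + 4) - o = -1/2 - o = (½)*(-1) - o = -½ - o)
(n(-1) - 20)*s(-4) + F(v(4)) = ((-½ - 1*(-1)) - 20)*(-4) + 53/9 = ((-½ + 1) - 20)*(-4) + 53/9 = (½ - 20)*(-4) + 53/9 = -39/2*(-4) + 53/9 = 78 + 53/9 = 755/9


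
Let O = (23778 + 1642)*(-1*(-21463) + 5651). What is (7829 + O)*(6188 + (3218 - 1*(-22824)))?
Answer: 22214389201070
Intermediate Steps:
O = 689237880 (O = 25420*(21463 + 5651) = 25420*27114 = 689237880)
(7829 + O)*(6188 + (3218 - 1*(-22824))) = (7829 + 689237880)*(6188 + (3218 - 1*(-22824))) = 689245709*(6188 + (3218 + 22824)) = 689245709*(6188 + 26042) = 689245709*32230 = 22214389201070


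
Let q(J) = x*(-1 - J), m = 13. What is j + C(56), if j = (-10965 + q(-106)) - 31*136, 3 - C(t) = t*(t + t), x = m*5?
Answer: -14625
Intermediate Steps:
x = 65 (x = 13*5 = 65)
C(t) = 3 - 2*t² (C(t) = 3 - t*(t + t) = 3 - t*2*t = 3 - 2*t²)
q(J) = -65 - 65*J (q(J) = 65*(-1 - J) = -65 - 65*J)
j = -8356 (j = (-10965 + (-65 - 65*(-106))) - 31*136 = (-10965 + (-65 + 6890)) - 4216 = (-10965 + 6825) - 4216 = -4140 - 4216 = -8356)
j + C(56) = -8356 + (3 - 2*56²) = -8356 + (3 - 2*3136) = -8356 + (3 - 6272) = -8356 - 6269 = -14625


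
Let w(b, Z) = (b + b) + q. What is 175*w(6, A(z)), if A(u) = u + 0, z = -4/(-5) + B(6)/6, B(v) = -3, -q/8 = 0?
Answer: 2100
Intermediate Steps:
q = 0 (q = -8*0 = 0)
z = 3/10 (z = -4/(-5) - 3/6 = -4*(-⅕) - 3*⅙ = ⅘ - ½ = 3/10 ≈ 0.30000)
A(u) = u
w(b, Z) = 2*b (w(b, Z) = (b + b) + 0 = 2*b + 0 = 2*b)
175*w(6, A(z)) = 175*(2*6) = 175*12 = 2100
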